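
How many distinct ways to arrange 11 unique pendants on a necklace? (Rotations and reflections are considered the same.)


Free circular arrangements: rotations and reflections both identified.
(n-1)!/2 = 10!/2 = 3628800/2 = 1814400

1814400


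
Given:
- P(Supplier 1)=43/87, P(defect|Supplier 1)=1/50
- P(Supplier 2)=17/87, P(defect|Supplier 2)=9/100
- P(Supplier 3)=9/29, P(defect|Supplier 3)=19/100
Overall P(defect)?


P(B) = Σ P(B|Aᵢ)×P(Aᵢ)
  1/50×43/87 = 43/4350
  9/100×17/87 = 51/2900
  19/100×9/29 = 171/2900
Sum = 188/2175

P(defect) = 188/2175 ≈ 8.64%


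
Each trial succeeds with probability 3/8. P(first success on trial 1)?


Geometric: P(X=1) = (1-p)^(k-1)×p = (5/8)^0×3/8 = 3/8

P(X=1) = 3/8 ≈ 37.50%


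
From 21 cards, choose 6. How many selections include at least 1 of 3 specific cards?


Complement: C(21,6) - C(18,6) = 54264 - 18564 = 35700

35700


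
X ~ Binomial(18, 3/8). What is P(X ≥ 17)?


P(X ≥ 17) = Σ P(X=i) for i=17..18
P(X=17) = 5811307335/9007199254740992
P(X=18) = 387420489/18014398509481984
Sum = 12010035159/18014398509481984

P(X ≥ 17) = 12010035159/18014398509481984 ≈ 0.00%


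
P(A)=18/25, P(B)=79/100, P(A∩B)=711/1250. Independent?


P(A)×P(B) = 711/1250
P(A∩B) = 711/1250
Equal ✓ → Independent

Yes, independent


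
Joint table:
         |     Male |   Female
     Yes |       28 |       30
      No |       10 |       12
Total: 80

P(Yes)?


P(Yes) = (28+30)/80 = 58/80 = 29/40

P(Yes) = 29/40 ≈ 72.50%


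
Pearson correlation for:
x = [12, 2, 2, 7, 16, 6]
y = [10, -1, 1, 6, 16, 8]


n=6, Σx=45, Σy=40, Σxy=466, Σx²=493, Σy²=458
r = (6×466 - 45×40)/√((6×493 - 45²)(6×458 - 40²))
= 996/√(933×1148) = 996/√1071084 ≈ 996/1034.9319 ≈ 0.9624

r ≈ 0.9624


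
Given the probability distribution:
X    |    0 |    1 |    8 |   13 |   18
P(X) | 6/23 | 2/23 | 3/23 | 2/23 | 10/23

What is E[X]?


E[X] = Σ x·P(X=x)
= (0)×(6/23) + (1)×(2/23) + (8)×(3/23) + (13)×(2/23) + (18)×(10/23)
= 232/23

E[X] = 232/23


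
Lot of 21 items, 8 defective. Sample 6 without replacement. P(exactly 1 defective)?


Hypergeometric: C(8,1)×C(13,5)/C(21,6)
= 8×1287/54264 = 429/2261

P(X=1) = 429/2261 ≈ 18.97%


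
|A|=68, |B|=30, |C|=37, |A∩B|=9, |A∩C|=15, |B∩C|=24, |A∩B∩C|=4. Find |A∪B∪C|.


|A∪B∪C| = 68+30+37-9-15-24+4 = 91

|A∪B∪C| = 91


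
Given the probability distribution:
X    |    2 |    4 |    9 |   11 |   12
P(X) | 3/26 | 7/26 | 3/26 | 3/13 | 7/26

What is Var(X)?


E[X] = 211/26
E[X²] = 2101/26
Var(X) = E[X²] - (E[X])² = 2101/26 - 44521/676 = 10105/676

Var(X) = 10105/676 ≈ 14.9482


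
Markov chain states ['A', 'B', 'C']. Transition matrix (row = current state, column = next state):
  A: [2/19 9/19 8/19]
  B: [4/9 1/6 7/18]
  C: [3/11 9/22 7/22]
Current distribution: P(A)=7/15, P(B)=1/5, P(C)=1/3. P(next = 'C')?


P(next=C) = Σᵢ P(now=i)×P(i→C)
= 7/15×8/19 + 1/5×7/18 + 1/3×7/22
= 56/285 + 7/90 + 7/66 = 3577/9405

P = 3577/9405 ≈ 0.3803


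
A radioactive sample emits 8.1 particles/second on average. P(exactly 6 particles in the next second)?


Poisson(λ=8.1): P(X=6) = e^(-λ)×λ^k/k!
= e^(-8.1) × 8.1^6 / 6!
≈ 0.0003035391381 × 282429.536481 / 720 ≈ 0.119067

P(X=6) ≈ 0.119067 ≈ 11.91%


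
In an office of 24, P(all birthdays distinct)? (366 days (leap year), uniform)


P(all different) = Π(366-i)/366 for i=0..23
= (366/366)×(365/366)×...×(343/366)
= 0.462654

P ≈ 0.4627 ≈ 46.27%


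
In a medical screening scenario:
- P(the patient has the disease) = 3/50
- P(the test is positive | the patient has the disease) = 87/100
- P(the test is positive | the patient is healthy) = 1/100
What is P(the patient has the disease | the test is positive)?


Using Bayes' theorem:
P(A|B) = P(B|A)·P(A) / P(B)

P(the test is positive) = 87/100 × 3/50 + 1/100 × 47/50
= 261/5000 + 47/5000 = 77/1250

P(the patient has the disease|the test is positive) = (261/5000) / (77/1250) = 261/308

P(the patient has the disease|the test is positive) = 261/308 ≈ 84.74%


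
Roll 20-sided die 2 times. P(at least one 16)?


P(no 16)^2 = (19/20)^2 = 361/400
P(≥1) = 1 - 361/400 = 39/400

P = 39/400 ≈ 9.75%


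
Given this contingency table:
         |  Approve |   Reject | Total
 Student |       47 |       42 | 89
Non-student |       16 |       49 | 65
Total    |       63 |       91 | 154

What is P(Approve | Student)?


P(Approve | Student) = 47/(47+42) = 47/89

P(Approve|Student) = 47/89 ≈ 52.81%


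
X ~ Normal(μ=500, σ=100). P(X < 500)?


z = (500-500)/100 = 0.0
P(Z < 0.0) = 0.5000

P(X < 500) ≈ 0.5000


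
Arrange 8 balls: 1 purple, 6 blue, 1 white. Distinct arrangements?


8!/(1!×6!×1!) = 56

56


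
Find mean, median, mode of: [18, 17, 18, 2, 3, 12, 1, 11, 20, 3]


Sorted: [1, 2, 3, 3, 11, 12, 17, 18, 18, 20]
Mean = 105/10 = 21/2
Median = 23/2
Freq: {18: 2, 17: 1, 2: 1, 3: 2, 12: 1, 1: 1, 11: 1, 20: 1}
Mode: [3, 18]

Mean=21/2, Median=23/2, Mode=[3, 18]


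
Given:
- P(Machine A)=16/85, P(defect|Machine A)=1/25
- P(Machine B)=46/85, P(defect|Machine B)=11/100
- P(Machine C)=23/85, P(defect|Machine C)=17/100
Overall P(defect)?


P(B) = Σ P(B|Aᵢ)×P(Aᵢ)
  1/25×16/85 = 16/2125
  11/100×46/85 = 253/4250
  17/100×23/85 = 23/500
Sum = 961/8500

P(defect) = 961/8500 ≈ 11.31%


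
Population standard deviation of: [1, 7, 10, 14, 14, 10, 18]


Mean = 74/7
  (1-74/7)²=4489/49
  (7-74/7)²=625/49
  (10-74/7)²=16/49
  (14-74/7)²=576/49
  (14-74/7)²=576/49
  (10-74/7)²=16/49
  (18-74/7)²=2704/49
Σ(x-μ)² = 1286/7
σ² = (1286/7)/7 = 1286/49

σ = √(1286/49) ≈ 5.1230


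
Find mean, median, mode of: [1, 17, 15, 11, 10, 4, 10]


Sorted: [1, 4, 10, 10, 11, 15, 17]
Mean = 68/7
Median = 10
Freq: {1: 1, 17: 1, 15: 1, 11: 1, 10: 2, 4: 1}
Mode: [10]

Mean=68/7, Median=10, Mode=10


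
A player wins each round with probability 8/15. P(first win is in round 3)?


Geometric: P(X=3) = (1-p)^(k-1)×p = (7/15)^2×8/15 = 392/3375

P(X=3) = 392/3375 ≈ 11.61%


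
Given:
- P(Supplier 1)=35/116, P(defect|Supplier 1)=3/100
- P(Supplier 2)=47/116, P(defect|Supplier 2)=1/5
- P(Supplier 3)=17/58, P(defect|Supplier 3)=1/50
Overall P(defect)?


P(B) = Σ P(B|Aᵢ)×P(Aᵢ)
  3/100×35/116 = 21/2320
  1/5×47/116 = 47/580
  1/50×17/58 = 17/2900
Sum = 1113/11600

P(defect) = 1113/11600 ≈ 9.59%


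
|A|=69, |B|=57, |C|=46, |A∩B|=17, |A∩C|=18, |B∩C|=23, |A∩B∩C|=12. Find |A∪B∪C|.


|A∪B∪C| = 69+57+46-17-18-23+12 = 126

|A∪B∪C| = 126


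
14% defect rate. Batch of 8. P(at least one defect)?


P(all good) = (43/50)^8 = 11688200277601/39062500000000
P(≥1 defect) = 27374299722399/39062500000000

P = 27374299722399/39062500000000 ≈ 70.08%


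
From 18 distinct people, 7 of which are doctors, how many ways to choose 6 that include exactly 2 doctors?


Choose 2 of the 7 doctors and 4 of the other 11 people:
C(7,2)×C(11,4) = 21×330 = 6930

6930


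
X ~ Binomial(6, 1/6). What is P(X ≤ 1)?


P(X ≤ 1) = Σ P(X=i) for i=0..1
P(X=0) = 15625/46656
P(X=1) = 3125/7776
Sum = 34375/46656

P(X ≤ 1) = 34375/46656 ≈ 73.68%


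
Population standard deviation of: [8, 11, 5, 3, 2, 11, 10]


Mean = 50/7
  (8-50/7)²=36/49
  (11-50/7)²=729/49
  (5-50/7)²=225/49
  (3-50/7)²=841/49
  (2-50/7)²=1296/49
  (11-50/7)²=729/49
  (10-50/7)²=400/49
Σ(x-μ)² = 608/7
σ² = (608/7)/7 = 608/49

σ = √(608/49) ≈ 3.5225


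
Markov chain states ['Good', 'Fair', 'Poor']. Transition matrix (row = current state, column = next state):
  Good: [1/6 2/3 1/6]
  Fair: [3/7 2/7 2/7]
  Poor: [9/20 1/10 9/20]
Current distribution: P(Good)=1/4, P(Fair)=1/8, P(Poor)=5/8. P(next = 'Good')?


P(next=Good) = Σᵢ P(now=i)×P(i→Good)
= 1/4×1/6 + 1/8×3/7 + 5/8×9/20
= 1/24 + 3/56 + 9/32 = 253/672

P = 253/672 ≈ 0.3765


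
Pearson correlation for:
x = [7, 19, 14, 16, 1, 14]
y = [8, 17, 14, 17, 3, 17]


n=6, Σx=71, Σy=76, Σxy=1088, Σx²=1059, Σy²=1136
r = (6×1088 - 71×76)/√((6×1059 - 71²)(6×1136 - 76²))
= 1132/√(1313×1040) = 1132/√1365520 ≈ 1132/1168.5547 ≈ 0.9687

r ≈ 0.9687


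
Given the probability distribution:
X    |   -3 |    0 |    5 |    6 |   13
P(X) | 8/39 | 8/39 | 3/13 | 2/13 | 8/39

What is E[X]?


E[X] = Σ x·P(X=x)
= (-3)×(8/39) + (0)×(8/39) + (5)×(3/13) + (6)×(2/13) + (13)×(8/39)
= 161/39

E[X] = 161/39


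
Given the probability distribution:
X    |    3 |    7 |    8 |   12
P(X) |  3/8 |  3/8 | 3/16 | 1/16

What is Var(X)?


E[X] = 6
E[X²] = 171/4
Var(X) = E[X²] - (E[X])² = 171/4 - 36 = 27/4

Var(X) = 27/4 ≈ 6.7500


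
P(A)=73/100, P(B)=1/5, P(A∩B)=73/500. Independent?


P(A)×P(B) = 73/500
P(A∩B) = 73/500
Equal ✓ → Independent

Yes, independent


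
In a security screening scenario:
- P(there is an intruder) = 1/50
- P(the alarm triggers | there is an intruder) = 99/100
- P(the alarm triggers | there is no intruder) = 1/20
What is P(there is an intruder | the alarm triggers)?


Using Bayes' theorem:
P(A|B) = P(B|A)·P(A) / P(B)

P(the alarm triggers) = 99/100 × 1/50 + 1/20 × 49/50
= 99/5000 + 49/1000 = 43/625

P(there is an intruder|the alarm triggers) = (99/5000) / (43/625) = 99/344

P(there is an intruder|the alarm triggers) = 99/344 ≈ 28.78%


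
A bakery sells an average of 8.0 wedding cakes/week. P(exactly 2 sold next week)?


Poisson(λ=8.0): P(X=2) = e^(-λ)×λ^k/k!
= e^(-8.0) × 8.0^2 / 2!
≈ 0.0003354626279 × 64 / 2 ≈ 0.010735

P(X=2) ≈ 0.010735 ≈ 1.07%


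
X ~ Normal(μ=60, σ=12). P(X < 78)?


z = (78-60)/12 = 1.5
P(Z < 1.5) = 0.9332

P(X < 78) ≈ 0.9332


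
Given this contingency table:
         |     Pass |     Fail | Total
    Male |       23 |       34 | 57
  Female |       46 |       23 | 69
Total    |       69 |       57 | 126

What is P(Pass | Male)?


P(Pass | Male) = 23/(23+34) = 23/57

P(Pass|Male) = 23/57 ≈ 40.35%


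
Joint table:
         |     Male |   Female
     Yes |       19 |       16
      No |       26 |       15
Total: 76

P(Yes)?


P(Yes) = (19+16)/76 = 35/76

P(Yes) = 35/76 ≈ 46.05%


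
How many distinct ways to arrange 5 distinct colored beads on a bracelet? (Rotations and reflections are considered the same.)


Free circular arrangements: rotations and reflections both identified.
(n-1)!/2 = 4!/2 = 24/2 = 12

12


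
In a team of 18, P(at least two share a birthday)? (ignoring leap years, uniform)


P(all different) = Π(365-i)/365 for i=0..17
= 0.653089
P(match) = 1 - 0.653089 = 0.346911

P ≈ 0.3469 ≈ 34.69%


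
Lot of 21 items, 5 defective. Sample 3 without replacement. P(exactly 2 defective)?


Hypergeometric: C(5,2)×C(16,1)/C(21,3)
= 10×16/1330 = 16/133

P(X=2) = 16/133 ≈ 12.03%


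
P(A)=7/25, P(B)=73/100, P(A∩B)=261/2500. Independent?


P(A)×P(B) = 511/2500
P(A∩B) = 261/2500
Not equal → NOT independent

No, not independent


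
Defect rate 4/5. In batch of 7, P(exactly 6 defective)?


Binomial: P(X=6) = C(7,6)×p^6×(1-p)^1
= 7 × 4096/15625 × 1/5 = 28672/78125

P(X=6) = 28672/78125 ≈ 36.70%


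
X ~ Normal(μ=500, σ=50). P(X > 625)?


z = (625-500)/50 = 2.5
P(X > 625) = 1 - P(Z ≤ 2.5) = 1 - 0.9938 = 0.0062

P(X > 625) ≈ 0.0062


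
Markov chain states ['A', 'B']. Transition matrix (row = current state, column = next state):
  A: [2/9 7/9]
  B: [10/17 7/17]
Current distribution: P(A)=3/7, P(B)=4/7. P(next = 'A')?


P(next=A) = Σᵢ P(now=i)×P(i→A)
= 3/7×2/9 + 4/7×10/17
= 2/21 + 40/119 = 22/51

P = 22/51 ≈ 0.4314


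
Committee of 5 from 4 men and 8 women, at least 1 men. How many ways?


Count by #men:
  1M,4W: C(4,1)×C(8,4)=280
  2M,3W: C(4,2)×C(8,3)=336
  3M,2W: C(4,3)×C(8,2)=112
  4M,1W: C(4,4)×C(8,1)=8
Total = 736

736


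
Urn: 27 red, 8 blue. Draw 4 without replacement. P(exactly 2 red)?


Hypergeometric: C(27,2)×C(8,2)/C(35,4)
= 351×28/52360 = 351/1870

P(X=2) = 351/1870 ≈ 18.77%


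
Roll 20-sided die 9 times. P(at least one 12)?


P(no 12)^9 = (19/20)^9 = 322687697779/512000000000
P(≥1) = 1 - 322687697779/512000000000 = 189312302221/512000000000

P = 189312302221/512000000000 ≈ 36.98%


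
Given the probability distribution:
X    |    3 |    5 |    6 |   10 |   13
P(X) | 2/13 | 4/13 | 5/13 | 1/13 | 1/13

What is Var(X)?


E[X] = 79/13
E[X²] = 567/13
Var(X) = E[X²] - (E[X])² = 567/13 - 6241/169 = 1130/169

Var(X) = 1130/169 ≈ 6.6864


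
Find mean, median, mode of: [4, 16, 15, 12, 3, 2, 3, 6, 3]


Sorted: [2, 3, 3, 3, 4, 6, 12, 15, 16]
Mean = 64/9
Median = 4
Freq: {4: 1, 16: 1, 15: 1, 12: 1, 3: 3, 2: 1, 6: 1}
Mode: [3]

Mean=64/9, Median=4, Mode=3


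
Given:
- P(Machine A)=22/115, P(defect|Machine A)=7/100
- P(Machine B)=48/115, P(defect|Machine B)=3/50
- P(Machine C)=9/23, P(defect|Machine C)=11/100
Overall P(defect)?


P(B) = Σ P(B|Aᵢ)×P(Aᵢ)
  7/100×22/115 = 77/5750
  3/50×48/115 = 72/2875
  11/100×9/23 = 99/2300
Sum = 937/11500

P(defect) = 937/11500 ≈ 8.15%


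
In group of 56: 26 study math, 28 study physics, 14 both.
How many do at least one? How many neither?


|A∪B| = 26+28-14 = 40
Neither = 56-40 = 16

At least one: 40; Neither: 16


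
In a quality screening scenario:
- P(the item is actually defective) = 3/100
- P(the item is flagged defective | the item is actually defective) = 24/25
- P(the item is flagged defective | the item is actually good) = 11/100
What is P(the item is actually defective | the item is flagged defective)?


Using Bayes' theorem:
P(A|B) = P(B|A)·P(A) / P(B)

P(the item is flagged defective) = 24/25 × 3/100 + 11/100 × 97/100
= 18/625 + 1067/10000 = 271/2000

P(the item is actually defective|the item is flagged defective) = (18/625) / (271/2000) = 288/1355

P(the item is actually defective|the item is flagged defective) = 288/1355 ≈ 21.25%


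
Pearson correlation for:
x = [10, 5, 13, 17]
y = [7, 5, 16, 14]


n=4, Σx=45, Σy=42, Σxy=541, Σx²=583, Σy²=526
r = (4×541 - 45×42)/√((4×583 - 45²)(4×526 - 42²))
= 274/√(307×340) = 274/√104380 ≈ 274/323.0789 ≈ 0.8481

r ≈ 0.8481


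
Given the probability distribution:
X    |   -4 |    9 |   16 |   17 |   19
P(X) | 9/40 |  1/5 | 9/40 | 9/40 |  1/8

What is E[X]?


E[X] = Σ x·P(X=x)
= (-4)×(9/40) + (9)×(1/5) + (16)×(9/40) + (17)×(9/40) + (19)×(1/8)
= 107/10

E[X] = 107/10


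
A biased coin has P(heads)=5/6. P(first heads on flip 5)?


Geometric: P(X=5) = (1-p)^(k-1)×p = (1/6)^4×5/6 = 5/7776

P(X=5) = 5/7776 ≈ 0.06%


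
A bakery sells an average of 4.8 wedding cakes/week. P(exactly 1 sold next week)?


Poisson(λ=4.8): P(X=1) = e^(-λ)×λ^k/k!
= e^(-4.8) × 4.8^1 / 1!
≈ 0.008229747049 × 4.8 / 1 ≈ 0.039503

P(X=1) ≈ 0.039503 ≈ 3.95%


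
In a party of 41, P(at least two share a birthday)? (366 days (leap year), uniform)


P(all different) = Π(366-i)/366 for i=0..40
= 0.097493
P(match) = 1 - 0.097493 = 0.902507

P ≈ 0.9025 ≈ 90.25%


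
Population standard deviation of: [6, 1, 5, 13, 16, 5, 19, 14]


Mean = 79/8
  (6-79/8)²=961/64
  (1-79/8)²=5041/64
  (5-79/8)²=1521/64
  (13-79/8)²=625/64
  (16-79/8)²=2401/64
  (5-79/8)²=1521/64
  (19-79/8)²=5329/64
  (14-79/8)²=1089/64
Σ(x-μ)² = 2311/8
σ² = (2311/8)/8 = 2311/64

σ = √(2311/64) ≈ 6.0091


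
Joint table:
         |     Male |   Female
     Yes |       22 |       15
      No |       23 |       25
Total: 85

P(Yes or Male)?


P(Yes∨Male) = P(Yes) + P(Male) - P(Yes∧Male)
= (37 + 45 - 22)/85 = 60/85 = 12/17

P = 12/17 ≈ 70.59%


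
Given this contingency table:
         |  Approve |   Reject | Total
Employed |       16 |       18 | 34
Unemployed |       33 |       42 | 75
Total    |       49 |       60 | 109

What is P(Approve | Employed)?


P(Approve | Employed) = 16/(16+18) = 16/34 = 8/17

P(Approve|Employed) = 8/17 ≈ 47.06%


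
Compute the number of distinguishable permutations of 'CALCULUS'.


Letters: 8, freq: {'C': 2, 'A': 1, 'L': 2, 'U': 2, 'S': 1}
8!/(2!×1!×2!×2!×1!) = 40320/8 = 5040

5040


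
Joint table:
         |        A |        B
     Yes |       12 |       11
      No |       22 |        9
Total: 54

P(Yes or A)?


P(Yes∨A) = P(Yes) + P(A) - P(Yes∧A)
= (23 + 34 - 12)/54 = 45/54 = 5/6

P = 5/6 ≈ 83.33%


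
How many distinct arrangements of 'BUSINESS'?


Letters: 8, freq: {'B': 1, 'U': 1, 'S': 3, 'I': 1, 'N': 1, 'E': 1}
8!/(1!×1!×3!×1!×1!×1!) = 40320/6 = 6720

6720


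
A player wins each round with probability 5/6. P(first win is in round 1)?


Geometric: P(X=1) = (1-p)^(k-1)×p = (1/6)^0×5/6 = 5/6

P(X=1) = 5/6 ≈ 83.33%


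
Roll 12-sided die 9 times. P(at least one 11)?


P(no 11)^9 = (11/12)^9 = 2357947691/5159780352
P(≥1) = 1 - 2357947691/5159780352 = 2801832661/5159780352

P = 2801832661/5159780352 ≈ 54.30%


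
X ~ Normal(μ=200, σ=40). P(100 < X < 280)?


z₁=(100-200)/40=-2.5, z₂=(280-200)/40=2.0
P = Φ(2.0) - Φ(-2.5) = 0.977250 - 0.006210 = 0.971040 ≈ 0.9710

P(100 < X < 280) ≈ 0.9710


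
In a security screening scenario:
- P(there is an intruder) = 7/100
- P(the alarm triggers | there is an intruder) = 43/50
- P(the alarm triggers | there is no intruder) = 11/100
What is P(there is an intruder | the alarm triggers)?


Using Bayes' theorem:
P(A|B) = P(B|A)·P(A) / P(B)

P(the alarm triggers) = 43/50 × 7/100 + 11/100 × 93/100
= 301/5000 + 1023/10000 = 13/80

P(there is an intruder|the alarm triggers) = (301/5000) / (13/80) = 602/1625

P(there is an intruder|the alarm triggers) = 602/1625 ≈ 37.05%


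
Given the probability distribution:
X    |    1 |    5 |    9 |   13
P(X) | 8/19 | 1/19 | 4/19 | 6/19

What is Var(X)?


E[X] = 127/19
E[X²] = 1371/19
Var(X) = E[X²] - (E[X])² = 1371/19 - 16129/361 = 9920/361

Var(X) = 9920/361 ≈ 27.4792


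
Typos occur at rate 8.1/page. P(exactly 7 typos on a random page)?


Poisson(λ=8.1): P(X=7) = e^(-λ)×λ^k/k!
= e^(-8.1) × 8.1^7 / 7!
≈ 0.0003035391381 × 2287679.2455 / 5040 ≈ 0.137778

P(X=7) ≈ 0.137778 ≈ 13.78%


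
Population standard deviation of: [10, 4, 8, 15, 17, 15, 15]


Mean = 84/7 = 12
  (10-12)²=4
  (4-12)²=64
  (8-12)²=16
  (15-12)²=9
  (17-12)²=25
  (15-12)²=9
  (15-12)²=9
Σ(x-μ)² = 136
σ² = 136/7

σ = √(136/7) ≈ 4.4078


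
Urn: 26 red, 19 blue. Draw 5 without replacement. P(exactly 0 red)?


Hypergeometric: C(26,0)×C(19,5)/C(45,5)
= 1×11628/1221759 = 1292/135751

P(X=0) = 1292/135751 ≈ 0.95%


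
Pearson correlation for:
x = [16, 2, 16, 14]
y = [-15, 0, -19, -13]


n=4, Σx=48, Σy=-47, Σxy=-726, Σx²=712, Σy²=755
r = (4×(-726) - 48×(-47))/√((4×712 - 48²)(4×755 - (-47)²))
= -648/√(544×811) = -648/√441184 ≈ -648/664.2168 ≈ -0.9756

r ≈ -0.9756


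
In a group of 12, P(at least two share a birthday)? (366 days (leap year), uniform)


P(all different) = Π(366-i)/366 for i=0..11
= 0.833396
P(match) = 1 - 0.833396 = 0.166604

P ≈ 0.1666 ≈ 16.66%


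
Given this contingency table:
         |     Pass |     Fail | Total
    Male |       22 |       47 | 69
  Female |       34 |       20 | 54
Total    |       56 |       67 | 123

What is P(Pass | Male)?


P(Pass | Male) = 22/(22+47) = 22/69

P(Pass|Male) = 22/69 ≈ 31.88%


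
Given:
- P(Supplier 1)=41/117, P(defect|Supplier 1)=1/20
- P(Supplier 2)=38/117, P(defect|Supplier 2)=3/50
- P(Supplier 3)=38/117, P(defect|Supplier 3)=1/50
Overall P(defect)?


P(B) = Σ P(B|Aᵢ)×P(Aᵢ)
  1/20×41/117 = 41/2340
  3/50×38/117 = 19/975
  1/50×38/117 = 19/2925
Sum = 509/11700

P(defect) = 509/11700 ≈ 4.35%


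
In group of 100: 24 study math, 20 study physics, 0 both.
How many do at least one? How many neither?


|A∪B| = 24+20-0 = 44
Neither = 100-44 = 56

At least one: 44; Neither: 56


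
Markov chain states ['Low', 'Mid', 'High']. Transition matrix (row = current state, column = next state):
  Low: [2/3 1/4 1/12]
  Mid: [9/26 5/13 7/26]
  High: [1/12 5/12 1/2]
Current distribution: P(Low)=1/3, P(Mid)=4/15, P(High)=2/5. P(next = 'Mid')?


P(next=Mid) = Σᵢ P(now=i)×P(i→Mid)
= 1/3×1/4 + 4/15×5/13 + 2/5×5/12
= 1/12 + 4/39 + 1/6 = 55/156

P = 55/156 ≈ 0.3526


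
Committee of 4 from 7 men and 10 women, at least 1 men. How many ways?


Count by #men:
  1M,3W: C(7,1)×C(10,3)=840
  2M,2W: C(7,2)×C(10,2)=945
  3M,1W: C(7,3)×C(10,1)=350
  4M,0W: C(7,4)×C(10,0)=35
Total = 2170

2170


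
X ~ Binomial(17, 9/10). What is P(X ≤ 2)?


P(X ≤ 2) = Σ P(X=i) for i=0..2
P(X=0) = 1/100000000000000000
P(X=1) = 153/100000000000000000
P(X=2) = 1377/12500000000000000
Sum = 1117/10000000000000000

P(X ≤ 2) = 1117/10000000000000000 ≈ 0.00%


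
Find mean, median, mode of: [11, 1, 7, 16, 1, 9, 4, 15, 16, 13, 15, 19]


Sorted: [1, 1, 4, 7, 9, 11, 13, 15, 15, 16, 16, 19]
Mean = 127/12
Median = 12
Freq: {11: 1, 1: 2, 7: 1, 16: 2, 9: 1, 4: 1, 15: 2, 13: 1, 19: 1}
Mode: [1, 15, 16]

Mean=127/12, Median=12, Mode=[1, 15, 16]


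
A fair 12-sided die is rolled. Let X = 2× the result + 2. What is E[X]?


E[die] = (1+12)/2 = 13/2
E[X] = 2×13/2 + 2 = 15

E[X] = 15


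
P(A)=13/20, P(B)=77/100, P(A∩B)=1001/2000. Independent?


P(A)×P(B) = 1001/2000
P(A∩B) = 1001/2000
Equal ✓ → Independent

Yes, independent


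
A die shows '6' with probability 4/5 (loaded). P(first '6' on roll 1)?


Geometric: P(X=1) = (1-p)^(k-1)×p = (1/5)^0×4/5 = 4/5

P(X=1) = 4/5 ≈ 80.00%


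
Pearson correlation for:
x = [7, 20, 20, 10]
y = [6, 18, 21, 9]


n=4, Σx=57, Σy=54, Σxy=912, Σx²=949, Σy²=882
r = (4×912 - 57×54)/√((4×949 - 57²)(4×882 - 54²))
= 570/√(547×612) = 570/√334764 ≈ 570/578.5879 ≈ 0.9852

r ≈ 0.9852


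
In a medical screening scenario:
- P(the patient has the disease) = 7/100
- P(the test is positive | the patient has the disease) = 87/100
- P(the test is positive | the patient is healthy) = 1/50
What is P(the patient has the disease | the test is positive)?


Using Bayes' theorem:
P(A|B) = P(B|A)·P(A) / P(B)

P(the test is positive) = 87/100 × 7/100 + 1/50 × 93/100
= 609/10000 + 93/5000 = 159/2000

P(the patient has the disease|the test is positive) = (609/10000) / (159/2000) = 203/265

P(the patient has the disease|the test is positive) = 203/265 ≈ 76.60%


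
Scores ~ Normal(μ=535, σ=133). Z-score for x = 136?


z = (x - μ)/σ = (136 - 535)/133 = -3.0

z = -3.0


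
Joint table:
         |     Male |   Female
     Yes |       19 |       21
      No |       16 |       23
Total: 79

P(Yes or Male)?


P(Yes∨Male) = P(Yes) + P(Male) - P(Yes∧Male)
= (40 + 35 - 19)/79 = 56/79

P = 56/79 ≈ 70.89%


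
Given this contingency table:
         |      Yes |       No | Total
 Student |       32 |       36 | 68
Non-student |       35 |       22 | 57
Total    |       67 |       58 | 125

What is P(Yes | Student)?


P(Yes | Student) = 32/(32+36) = 32/68 = 8/17

P(Yes|Student) = 8/17 ≈ 47.06%


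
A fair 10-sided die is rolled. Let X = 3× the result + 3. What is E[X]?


E[die] = (1+10)/2 = 11/2
E[X] = 3×11/2 + 3 = 39/2

E[X] = 39/2


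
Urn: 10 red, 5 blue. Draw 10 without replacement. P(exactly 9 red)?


Hypergeometric: C(10,9)×C(5,1)/C(15,10)
= 10×5/3003 = 50/3003

P(X=9) = 50/3003 ≈ 1.67%


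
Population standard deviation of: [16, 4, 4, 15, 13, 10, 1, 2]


Mean = 65/8
  (16-65/8)²=3969/64
  (4-65/8)²=1089/64
  (4-65/8)²=1089/64
  (15-65/8)²=3025/64
  (13-65/8)²=1521/64
  (10-65/8)²=225/64
  (1-65/8)²=3249/64
  (2-65/8)²=2401/64
Σ(x-μ)² = 2071/8
σ² = (2071/8)/8 = 2071/64

σ = √(2071/64) ≈ 5.6885


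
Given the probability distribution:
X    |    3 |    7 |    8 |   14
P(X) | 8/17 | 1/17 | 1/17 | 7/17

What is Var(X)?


E[X] = 137/17
E[X²] = 1557/17
Var(X) = E[X²] - (E[X])² = 1557/17 - 18769/289 = 7700/289

Var(X) = 7700/289 ≈ 26.6436


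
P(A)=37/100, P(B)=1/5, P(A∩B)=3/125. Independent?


P(A)×P(B) = 37/500
P(A∩B) = 3/125
Not equal → NOT independent

No, not independent


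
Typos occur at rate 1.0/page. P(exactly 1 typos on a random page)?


Poisson(λ=1.0): P(X=1) = e^(-λ)×λ^k/k!
= e^(-1.0) × 1.0^1 / 1!
≈ 0.3678794412 × 1 / 1 ≈ 0.367879

P(X=1) ≈ 0.367879 ≈ 36.79%


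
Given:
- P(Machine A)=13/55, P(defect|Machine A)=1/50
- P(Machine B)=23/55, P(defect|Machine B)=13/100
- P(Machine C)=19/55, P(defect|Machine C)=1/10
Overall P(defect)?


P(B) = Σ P(B|Aᵢ)×P(Aᵢ)
  1/50×13/55 = 13/2750
  13/100×23/55 = 299/5500
  1/10×19/55 = 19/550
Sum = 103/1100

P(defect) = 103/1100 ≈ 9.36%


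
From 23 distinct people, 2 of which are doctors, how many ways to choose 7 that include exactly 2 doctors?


Choose 2 of the 2 doctors and 5 of the other 21 people:
C(2,2)×C(21,5) = 1×20349 = 20349

20349


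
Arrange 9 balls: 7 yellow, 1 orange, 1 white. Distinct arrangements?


9!/(7!×1!×1!) = 72

72


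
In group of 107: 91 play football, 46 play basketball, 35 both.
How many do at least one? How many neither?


|A∪B| = 91+46-35 = 102
Neither = 107-102 = 5

At least one: 102; Neither: 5


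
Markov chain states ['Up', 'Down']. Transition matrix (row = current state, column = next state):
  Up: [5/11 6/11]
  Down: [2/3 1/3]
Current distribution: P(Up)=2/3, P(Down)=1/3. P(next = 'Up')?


P(next=Up) = Σᵢ P(now=i)×P(i→Up)
= 2/3×5/11 + 1/3×2/3
= 10/33 + 2/9 = 52/99

P = 52/99 ≈ 0.5253


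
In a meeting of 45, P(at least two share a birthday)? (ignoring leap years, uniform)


P(all different) = Π(365-i)/365 for i=0..44
= 0.059024
P(match) = 1 - 0.059024 = 0.940976

P ≈ 0.9410 ≈ 94.10%


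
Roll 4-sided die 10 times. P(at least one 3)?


P(no 3)^10 = (3/4)^10 = 59049/1048576
P(≥1) = 1 - 59049/1048576 = 989527/1048576

P = 989527/1048576 ≈ 94.37%


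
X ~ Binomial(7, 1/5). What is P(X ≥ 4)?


P(X ≥ 4) = Σ P(X=i) for i=4..7
P(X=4) = 448/15625
P(X=5) = 336/78125
P(X=6) = 28/78125
P(X=7) = 1/78125
Sum = 521/15625

P(X ≥ 4) = 521/15625 ≈ 3.33%


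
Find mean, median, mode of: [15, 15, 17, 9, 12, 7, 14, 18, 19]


Sorted: [7, 9, 12, 14, 15, 15, 17, 18, 19]
Mean = 126/9 = 14
Median = 15
Freq: {15: 2, 17: 1, 9: 1, 12: 1, 7: 1, 14: 1, 18: 1, 19: 1}
Mode: [15]

Mean=14, Median=15, Mode=15


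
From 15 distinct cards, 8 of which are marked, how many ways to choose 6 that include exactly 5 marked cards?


Choose 5 of the 8 marked cards and 1 of the other 7 cards:
C(8,5)×C(7,1) = 56×7 = 392

392


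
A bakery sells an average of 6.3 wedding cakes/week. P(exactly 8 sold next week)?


Poisson(λ=6.3): P(X=8) = e^(-λ)×λ^k/k!
= e^(-6.3) × 6.3^8 / 8!
≈ 0.001836304777 × 2481557.80268 / 40320 ≈ 0.113018

P(X=8) ≈ 0.113018 ≈ 11.30%


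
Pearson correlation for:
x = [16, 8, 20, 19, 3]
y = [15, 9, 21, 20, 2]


n=5, Σx=66, Σy=67, Σxy=1118, Σx²=1090, Σy²=1151
r = (5×1118 - 66×67)/√((5×1090 - 66²)(5×1151 - 67²))
= 1168/√(1094×1266) = 1168/√1385004 ≈ 1168/1176.8619 ≈ 0.9925

r ≈ 0.9925


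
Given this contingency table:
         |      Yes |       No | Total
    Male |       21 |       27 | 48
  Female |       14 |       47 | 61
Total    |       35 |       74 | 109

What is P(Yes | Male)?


P(Yes | Male) = 21/(21+27) = 21/48 = 7/16

P(Yes|Male) = 7/16 ≈ 43.75%


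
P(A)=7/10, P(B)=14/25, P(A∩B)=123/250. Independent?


P(A)×P(B) = 49/125
P(A∩B) = 123/250
Not equal → NOT independent

No, not independent


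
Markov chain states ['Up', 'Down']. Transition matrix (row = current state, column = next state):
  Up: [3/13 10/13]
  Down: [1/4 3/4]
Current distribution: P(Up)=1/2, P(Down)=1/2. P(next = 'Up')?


P(next=Up) = Σᵢ P(now=i)×P(i→Up)
= 1/2×3/13 + 1/2×1/4
= 3/26 + 1/8 = 25/104

P = 25/104 ≈ 0.2404


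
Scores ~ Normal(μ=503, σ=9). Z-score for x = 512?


z = (x - μ)/σ = (512 - 503)/9 = 1.0

z = 1.0


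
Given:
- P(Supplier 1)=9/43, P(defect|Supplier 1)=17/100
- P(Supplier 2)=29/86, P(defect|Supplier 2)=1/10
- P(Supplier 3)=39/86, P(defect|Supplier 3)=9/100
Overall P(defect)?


P(B) = Σ P(B|Aᵢ)×P(Aᵢ)
  17/100×9/43 = 153/4300
  1/10×29/86 = 29/860
  9/100×39/86 = 351/8600
Sum = 947/8600

P(defect) = 947/8600 ≈ 11.01%


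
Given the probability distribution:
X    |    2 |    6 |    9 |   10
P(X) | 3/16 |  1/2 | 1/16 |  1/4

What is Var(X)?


E[X] = 103/16
E[X²] = 781/16
Var(X) = E[X²] - (E[X])² = 781/16 - 10609/256 = 1887/256

Var(X) = 1887/256 ≈ 7.3711


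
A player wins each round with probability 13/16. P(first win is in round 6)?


Geometric: P(X=6) = (1-p)^(k-1)×p = (3/16)^5×13/16 = 3159/16777216

P(X=6) = 3159/16777216 ≈ 0.02%


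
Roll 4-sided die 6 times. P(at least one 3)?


P(no 3)^6 = (3/4)^6 = 729/4096
P(≥1) = 1 - 729/4096 = 3367/4096

P = 3367/4096 ≈ 82.20%


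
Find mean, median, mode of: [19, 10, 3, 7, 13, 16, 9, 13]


Sorted: [3, 7, 9, 10, 13, 13, 16, 19]
Mean = 90/8 = 45/4
Median = 23/2
Freq: {19: 1, 10: 1, 3: 1, 7: 1, 13: 2, 16: 1, 9: 1}
Mode: [13]

Mean=45/4, Median=23/2, Mode=13


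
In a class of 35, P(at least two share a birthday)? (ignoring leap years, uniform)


P(all different) = Π(365-i)/365 for i=0..34
= 0.185617
P(match) = 1 - 0.185617 = 0.814383

P ≈ 0.8144 ≈ 81.44%


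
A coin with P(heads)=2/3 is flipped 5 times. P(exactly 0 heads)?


Binomial: P(X=0) = C(5,0)×p^0×(1-p)^5
= 1 × 1 × 1/243 = 1/243

P(X=0) = 1/243 ≈ 0.41%


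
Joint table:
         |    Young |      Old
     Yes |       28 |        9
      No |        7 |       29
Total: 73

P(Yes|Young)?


P(Yes|Young) = 28/(28+7) = 28/35 = 4/5

P = 4/5 ≈ 80.00%


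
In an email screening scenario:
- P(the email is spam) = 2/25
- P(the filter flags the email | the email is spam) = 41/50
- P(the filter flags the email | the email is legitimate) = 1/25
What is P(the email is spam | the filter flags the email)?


Using Bayes' theorem:
P(A|B) = P(B|A)·P(A) / P(B)

P(the filter flags the email) = 41/50 × 2/25 + 1/25 × 23/25
= 41/625 + 23/625 = 64/625

P(the email is spam|the filter flags the email) = (41/625) / (64/625) = 41/64

P(the email is spam|the filter flags the email) = 41/64 ≈ 64.06%


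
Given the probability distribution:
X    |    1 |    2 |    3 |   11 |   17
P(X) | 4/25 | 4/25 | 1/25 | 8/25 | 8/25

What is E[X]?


E[X] = Σ x·P(X=x)
= (1)×(4/25) + (2)×(4/25) + (3)×(1/25) + (11)×(8/25) + (17)×(8/25)
= 239/25

E[X] = 239/25


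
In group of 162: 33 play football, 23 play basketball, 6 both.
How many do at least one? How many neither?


|A∪B| = 33+23-6 = 50
Neither = 162-50 = 112

At least one: 50; Neither: 112


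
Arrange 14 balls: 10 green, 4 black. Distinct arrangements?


14!/(10!×4!) = 1001

1001


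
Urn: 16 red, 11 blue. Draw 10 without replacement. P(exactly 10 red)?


Hypergeometric: C(16,10)×C(11,0)/C(27,10)
= 8008×1/8436285 = 56/58995

P(X=10) = 56/58995 ≈ 0.09%


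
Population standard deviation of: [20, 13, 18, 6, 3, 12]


Mean = 72/6 = 12
  (20-12)²=64
  (13-12)²=1
  (18-12)²=36
  (6-12)²=36
  (3-12)²=81
  (12-12)²=0
Σ(x-μ)² = 218
σ² = 218/6 = 109/3

σ = √(109/3) ≈ 6.0277


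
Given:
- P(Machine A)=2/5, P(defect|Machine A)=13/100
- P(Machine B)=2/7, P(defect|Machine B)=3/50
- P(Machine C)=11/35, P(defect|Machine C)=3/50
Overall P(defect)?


P(B) = Σ P(B|Aᵢ)×P(Aᵢ)
  13/100×2/5 = 13/250
  3/50×2/7 = 3/175
  3/50×11/35 = 33/1750
Sum = 11/125

P(defect) = 11/125 ≈ 8.80%


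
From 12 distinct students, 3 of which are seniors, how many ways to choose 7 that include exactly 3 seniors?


Choose 3 of the 3 seniors and 4 of the other 9 students:
C(3,3)×C(9,4) = 1×126 = 126

126


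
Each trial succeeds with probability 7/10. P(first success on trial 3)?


Geometric: P(X=3) = (1-p)^(k-1)×p = (3/10)^2×7/10 = 63/1000

P(X=3) = 63/1000 ≈ 6.30%


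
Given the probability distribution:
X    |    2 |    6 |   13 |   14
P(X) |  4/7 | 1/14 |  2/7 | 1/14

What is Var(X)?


E[X] = 44/7
E[X²] = 470/7
Var(X) = E[X²] - (E[X])² = 470/7 - 1936/49 = 1354/49

Var(X) = 1354/49 ≈ 27.6327


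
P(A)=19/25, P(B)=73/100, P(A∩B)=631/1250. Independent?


P(A)×P(B) = 1387/2500
P(A∩B) = 631/1250
Not equal → NOT independent

No, not independent


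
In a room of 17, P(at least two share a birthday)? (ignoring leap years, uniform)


P(all different) = Π(365-i)/365 for i=0..16
= 0.684992
P(match) = 1 - 0.684992 = 0.315008

P ≈ 0.3150 ≈ 31.50%


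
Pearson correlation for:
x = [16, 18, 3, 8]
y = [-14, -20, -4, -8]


n=4, Σx=45, Σy=-46, Σxy=-660, Σx²=653, Σy²=676
r = (4×(-660) - 45×(-46))/√((4×653 - 45²)(4×676 - (-46)²))
= -570/√(587×588) = -570/√345156 ≈ -570/587.4998 ≈ -0.9702

r ≈ -0.9702


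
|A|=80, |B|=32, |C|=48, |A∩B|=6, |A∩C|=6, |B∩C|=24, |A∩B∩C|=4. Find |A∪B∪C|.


|A∪B∪C| = 80+32+48-6-6-24+4 = 128

|A∪B∪C| = 128


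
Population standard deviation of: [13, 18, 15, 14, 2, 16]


Mean = 78/6 = 13
  (13-13)²=0
  (18-13)²=25
  (15-13)²=4
  (14-13)²=1
  (2-13)²=121
  (16-13)²=9
Σ(x-μ)² = 160
σ² = 160/6 = 80/3

σ = √(80/3) ≈ 5.1640


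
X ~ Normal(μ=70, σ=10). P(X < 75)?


z = (75-70)/10 = 0.5
P(Z < 0.5) = 0.6915

P(X < 75) ≈ 0.6915


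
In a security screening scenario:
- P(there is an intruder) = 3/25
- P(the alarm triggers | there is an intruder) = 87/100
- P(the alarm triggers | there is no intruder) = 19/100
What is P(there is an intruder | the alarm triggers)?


Using Bayes' theorem:
P(A|B) = P(B|A)·P(A) / P(B)

P(the alarm triggers) = 87/100 × 3/25 + 19/100 × 22/25
= 261/2500 + 209/1250 = 679/2500

P(there is an intruder|the alarm triggers) = (261/2500) / (679/2500) = 261/679

P(there is an intruder|the alarm triggers) = 261/679 ≈ 38.44%


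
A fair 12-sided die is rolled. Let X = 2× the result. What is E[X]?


E[die] = (1+12)/2 = 13/2
E[X] = 2 × 13/2 = 13

E[X] = 13


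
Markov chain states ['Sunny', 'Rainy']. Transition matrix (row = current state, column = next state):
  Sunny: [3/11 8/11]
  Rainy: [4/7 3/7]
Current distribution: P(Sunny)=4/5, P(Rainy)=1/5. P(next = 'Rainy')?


P(next=Rainy) = Σᵢ P(now=i)×P(i→Rainy)
= 4/5×8/11 + 1/5×3/7
= 32/55 + 3/35 = 257/385

P = 257/385 ≈ 0.6675


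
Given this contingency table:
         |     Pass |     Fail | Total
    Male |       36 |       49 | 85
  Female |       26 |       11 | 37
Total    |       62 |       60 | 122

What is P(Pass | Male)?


P(Pass | Male) = 36/(36+49) = 36/85

P(Pass|Male) = 36/85 ≈ 42.35%


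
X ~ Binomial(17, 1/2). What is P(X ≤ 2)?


P(X ≤ 2) = Σ P(X=i) for i=0..2
P(X=0) = 1/131072
P(X=1) = 17/131072
P(X=2) = 17/16384
Sum = 77/65536

P(X ≤ 2) = 77/65536 ≈ 0.12%


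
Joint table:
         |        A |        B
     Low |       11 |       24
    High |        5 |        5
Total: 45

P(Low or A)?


P(Low∨A) = P(Low) + P(A) - P(Low∧A)
= (35 + 16 - 11)/45 = 40/45 = 8/9

P = 8/9 ≈ 88.89%


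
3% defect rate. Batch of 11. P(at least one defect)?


P(all good) = (97/100)^11 = 7153014030880804126753/10000000000000000000000
P(≥1 defect) = 2846985969119195873247/10000000000000000000000

P = 2846985969119195873247/10000000000000000000000 ≈ 28.47%


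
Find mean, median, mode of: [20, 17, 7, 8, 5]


Sorted: [5, 7, 8, 17, 20]
Mean = 57/5
Median = 8
Freq: {20: 1, 17: 1, 7: 1, 8: 1, 5: 1}
Mode: No mode

Mean=57/5, Median=8, Mode=No mode


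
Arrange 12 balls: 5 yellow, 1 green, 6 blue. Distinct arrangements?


12!/(5!×1!×6!) = 5544

5544


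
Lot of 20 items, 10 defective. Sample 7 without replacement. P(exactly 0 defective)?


Hypergeometric: C(10,0)×C(10,7)/C(20,7)
= 1×120/77520 = 1/646

P(X=0) = 1/646 ≈ 0.15%


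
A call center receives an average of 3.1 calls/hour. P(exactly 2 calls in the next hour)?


Poisson(λ=3.1): P(X=2) = e^(-λ)×λ^k/k!
= e^(-3.1) × 3.1^2 / 2!
≈ 0.04504920239 × 9.61 / 2 ≈ 0.216461

P(X=2) ≈ 0.216461 ≈ 21.65%


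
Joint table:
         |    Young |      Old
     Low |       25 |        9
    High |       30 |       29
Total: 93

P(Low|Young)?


P(Low|Young) = 25/(25+30) = 25/55 = 5/11

P = 5/11 ≈ 45.45%


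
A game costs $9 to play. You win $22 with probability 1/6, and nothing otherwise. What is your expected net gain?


E[gain] = (22-9)×1/6 + (-9)×5/6
= 13/6 - 15/2 = -16/3

Expected net gain = $-16/3 ≈ $-5.33


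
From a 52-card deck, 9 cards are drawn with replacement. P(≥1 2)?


P(not a 2) = 48/52 = 12/13
P(none in 9 draws) = (12/13)^9 = 5159780352/10604499373
P(≥1 2) = 1 - 5159780352/10604499373 = 5444719021/10604499373

P = 5444719021/10604499373 ≈ 51.34%


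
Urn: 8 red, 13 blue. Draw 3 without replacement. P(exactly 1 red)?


Hypergeometric: C(8,1)×C(13,2)/C(21,3)
= 8×78/1330 = 312/665

P(X=1) = 312/665 ≈ 46.92%


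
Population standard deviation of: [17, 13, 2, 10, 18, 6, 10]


Mean = 76/7
  (17-76/7)²=1849/49
  (13-76/7)²=225/49
  (2-76/7)²=3844/49
  (10-76/7)²=36/49
  (18-76/7)²=2500/49
  (6-76/7)²=1156/49
  (10-76/7)²=36/49
Σ(x-μ)² = 1378/7
σ² = (1378/7)/7 = 1378/49

σ = √(1378/49) ≈ 5.3031


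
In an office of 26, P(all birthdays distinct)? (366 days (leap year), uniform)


P(all different) = Π(366-i)/366 for i=0..25
= (366/366)×(365/366)×...×(341/366)
= 0.402786

P ≈ 0.4028 ≈ 40.28%


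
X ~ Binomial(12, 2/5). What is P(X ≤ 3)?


P(X ≤ 3) = Σ P(X=i) for i=0..3
P(X=0) = 531441/244140625
P(X=1) = 4251528/244140625
P(X=2) = 15588936/244140625
P(X=3) = 6928416/48828125
Sum = 11002797/48828125

P(X ≤ 3) = 11002797/48828125 ≈ 22.53%


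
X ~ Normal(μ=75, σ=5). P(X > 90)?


z = (90-75)/5 = 3.0
P(X > 90) = 1 - P(Z ≤ 3.0) = 1 - 0.9987 = 0.0013

P(X > 90) ≈ 0.0013


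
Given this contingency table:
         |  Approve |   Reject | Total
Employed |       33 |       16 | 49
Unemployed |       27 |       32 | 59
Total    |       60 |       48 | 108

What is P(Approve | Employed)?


P(Approve | Employed) = 33/(33+16) = 33/49

P(Approve|Employed) = 33/49 ≈ 67.35%


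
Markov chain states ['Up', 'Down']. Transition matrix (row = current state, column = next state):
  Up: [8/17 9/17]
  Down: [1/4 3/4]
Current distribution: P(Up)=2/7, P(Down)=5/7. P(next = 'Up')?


P(next=Up) = Σᵢ P(now=i)×P(i→Up)
= 2/7×8/17 + 5/7×1/4
= 16/119 + 5/28 = 149/476

P = 149/476 ≈ 0.3130


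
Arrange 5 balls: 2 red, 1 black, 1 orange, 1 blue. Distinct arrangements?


5!/(2!×1!×1!×1!) = 60

60


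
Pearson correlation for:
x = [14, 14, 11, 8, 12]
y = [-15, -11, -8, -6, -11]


n=5, Σx=59, Σy=-51, Σxy=-632, Σx²=721, Σy²=567
r = (5×(-632) - 59×(-51))/√((5×721 - 59²)(5×567 - (-51)²))
= -151/√(124×234) = -151/√29016 ≈ -151/170.3408 ≈ -0.8865

r ≈ -0.8865


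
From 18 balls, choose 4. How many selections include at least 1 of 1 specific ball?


Complement: C(18,4) - C(17,4) = 3060 - 2380 = 680

680


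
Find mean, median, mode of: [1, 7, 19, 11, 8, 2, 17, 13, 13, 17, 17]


Sorted: [1, 2, 7, 8, 11, 13, 13, 17, 17, 17, 19]
Mean = 125/11
Median = 13
Freq: {1: 1, 7: 1, 19: 1, 11: 1, 8: 1, 2: 1, 17: 3, 13: 2}
Mode: [17]

Mean=125/11, Median=13, Mode=17


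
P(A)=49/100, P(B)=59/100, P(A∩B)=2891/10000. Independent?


P(A)×P(B) = 2891/10000
P(A∩B) = 2891/10000
Equal ✓ → Independent

Yes, independent


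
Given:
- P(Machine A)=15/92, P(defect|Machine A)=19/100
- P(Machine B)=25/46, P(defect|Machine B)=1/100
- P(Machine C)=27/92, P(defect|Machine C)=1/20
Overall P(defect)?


P(B) = Σ P(B|Aᵢ)×P(Aᵢ)
  19/100×15/92 = 57/1840
  1/100×25/46 = 1/184
  1/20×27/92 = 27/1840
Sum = 47/920

P(defect) = 47/920 ≈ 5.11%
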